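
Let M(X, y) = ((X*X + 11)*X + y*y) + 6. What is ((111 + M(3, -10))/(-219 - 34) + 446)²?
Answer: 12669978721/64009 ≈ 1.9794e+5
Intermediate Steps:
M(X, y) = 6 + y² + X*(11 + X²) (M(X, y) = ((X² + 11)*X + y²) + 6 = ((11 + X²)*X + y²) + 6 = (X*(11 + X²) + y²) + 6 = (y² + X*(11 + X²)) + 6 = 6 + y² + X*(11 + X²))
((111 + M(3, -10))/(-219 - 34) + 446)² = ((111 + (6 + 3³ + (-10)² + 11*3))/(-219 - 34) + 446)² = ((111 + (6 + 27 + 100 + 33))/(-253) + 446)² = ((111 + 166)*(-1/253) + 446)² = (277*(-1/253) + 446)² = (-277/253 + 446)² = (112561/253)² = 12669978721/64009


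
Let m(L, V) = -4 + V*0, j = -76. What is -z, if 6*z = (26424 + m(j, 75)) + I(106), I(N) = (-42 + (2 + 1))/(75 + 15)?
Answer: -792587/180 ≈ -4403.3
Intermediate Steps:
I(N) = -13/30 (I(N) = (-42 + 3)/90 = -39*1/90 = -13/30)
m(L, V) = -4 (m(L, V) = -4 + 0 = -4)
z = 792587/180 (z = ((26424 - 4) - 13/30)/6 = (26420 - 13/30)/6 = (⅙)*(792587/30) = 792587/180 ≈ 4403.3)
-z = -1*792587/180 = -792587/180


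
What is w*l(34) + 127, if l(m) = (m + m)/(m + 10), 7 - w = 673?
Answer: -9925/11 ≈ -902.27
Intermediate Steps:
w = -666 (w = 7 - 1*673 = 7 - 673 = -666)
l(m) = 2*m/(10 + m) (l(m) = (2*m)/(10 + m) = 2*m/(10 + m))
w*l(34) + 127 = -1332*34/(10 + 34) + 127 = -1332*34/44 + 127 = -666*17/11 + 127 = -11322/11 + 127 = -9925/11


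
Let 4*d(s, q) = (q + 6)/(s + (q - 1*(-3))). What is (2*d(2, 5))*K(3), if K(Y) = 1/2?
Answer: 11/40 ≈ 0.27500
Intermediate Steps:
K(Y) = 1/2
d(s, q) = (6 + q)/(4*(3 + q + s)) (d(s, q) = ((q + 6)/(s + (q - 1*(-3))))/4 = ((6 + q)/(s + (q + 3)))/4 = ((6 + q)/(s + (3 + q)))/4 = ((6 + q)/(3 + q + s))/4 = (6 + q)/(4*(3 + q + s)))
(2*d(2, 5))*K(3) = (2*((6 + 5)/(4*(3 + 5 + 2))))*(1/2) = (2*((1/4)*11/10))*(1/2) = (2*((1/4)*(1/10)*11))*(1/2) = (2*(11/40))*(1/2) = (11/20)*(1/2) = 11/40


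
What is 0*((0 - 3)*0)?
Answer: 0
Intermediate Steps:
0*((0 - 3)*0) = 0*(-3*0) = 0*0 = 0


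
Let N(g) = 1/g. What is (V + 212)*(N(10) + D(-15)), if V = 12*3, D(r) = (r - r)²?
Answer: 124/5 ≈ 24.800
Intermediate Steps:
D(r) = 0 (D(r) = 0² = 0)
V = 36
(V + 212)*(N(10) + D(-15)) = (36 + 212)*(1/10 + 0) = 248*(⅒ + 0) = 248*(⅒) = 124/5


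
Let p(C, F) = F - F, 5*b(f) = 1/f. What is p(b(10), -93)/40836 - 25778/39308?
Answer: -12889/19654 ≈ -0.65580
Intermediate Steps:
b(f) = 1/(5*f)
p(C, F) = 0
p(b(10), -93)/40836 - 25778/39308 = 0/40836 - 25778/39308 = 0*(1/40836) - 25778*1/39308 = 0 - 12889/19654 = -12889/19654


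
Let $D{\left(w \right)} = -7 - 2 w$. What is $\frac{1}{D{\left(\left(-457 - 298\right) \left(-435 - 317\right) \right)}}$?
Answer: $- \frac{1}{1135527} \approx -8.8065 \cdot 10^{-7}$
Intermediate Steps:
$\frac{1}{D{\left(\left(-457 - 298\right) \left(-435 - 317\right) \right)}} = \frac{1}{-7 - 2 \left(-457 - 298\right) \left(-435 - 317\right)} = \frac{1}{-7 - 2 \left(\left(-755\right) \left(-752\right)\right)} = \frac{1}{-7 - 1135520} = \frac{1}{-1135527} = - \frac{1}{1135527}$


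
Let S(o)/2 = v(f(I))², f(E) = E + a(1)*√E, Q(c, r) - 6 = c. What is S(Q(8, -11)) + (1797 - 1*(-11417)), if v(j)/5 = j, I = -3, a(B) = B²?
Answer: 13514 - 300*I*√3 ≈ 13514.0 - 519.62*I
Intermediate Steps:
Q(c, r) = 6 + c
f(E) = E + √E (f(E) = E + 1²*√E = E + 1*√E = E + √E)
v(j) = 5*j
S(o) = 2*(-15 + 5*I*√3)² (S(o) = 2*(5*(-3 + √(-3)))² = 2*(5*(-3 + I*√3))² = 2*(-15 + 5*I*√3)²)
S(Q(8, -11)) + (1797 - 1*(-11417)) = (300 - 300*I*√3) + (1797 - 1*(-11417)) = (300 - 300*I*√3) + (1797 + 11417) = (300 - 300*I*√3) + 13214 = 13514 - 300*I*√3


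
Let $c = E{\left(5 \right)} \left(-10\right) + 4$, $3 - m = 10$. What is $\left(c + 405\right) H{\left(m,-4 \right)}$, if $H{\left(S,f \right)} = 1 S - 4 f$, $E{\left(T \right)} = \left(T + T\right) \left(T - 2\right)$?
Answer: $981$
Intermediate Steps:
$m = -7$ ($m = 3 - 10 = -7$)
$E{\left(T \right)} = 2 T \left(-2 + T\right)$
$H{\left(S,f \right)} = S - 4 f$
$c = -296$ ($c = 2 \cdot 5 \left(-2 + 5\right) \left(-10\right) + 4 = 2 \cdot 5 \cdot 3 \left(-10\right) + 4 = 30 \left(-10\right) + 4 = -300 + 4 = -296$)
$\left(c + 405\right) H{\left(m,-4 \right)} = \left(-296 + 405\right) \left(-7 - -16\right) = 109 \left(-7 + 16\right) = 109 \cdot 9 = 981$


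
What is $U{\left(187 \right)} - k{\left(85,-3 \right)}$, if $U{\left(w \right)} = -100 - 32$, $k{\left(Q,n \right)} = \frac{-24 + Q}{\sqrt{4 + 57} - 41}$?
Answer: $- \frac{211339}{1620} + \frac{61 \sqrt{61}}{1620} \approx -130.16$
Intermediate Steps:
$k{\left(Q,n \right)} = \frac{-24 + Q}{-41 + \sqrt{61}}$ ($k{\left(Q,n \right)} = \frac{-24 + Q}{\sqrt{61} - 41} = \frac{-24 + Q}{-41 + \sqrt{61}}$)
$U{\left(w \right)} = -132$
$U{\left(187 \right)} - k{\left(85,-3 \right)} = -132 - \left(\frac{82}{135} - \frac{697}{324} + \frac{2 \sqrt{61}}{135} - \frac{17 \sqrt{61}}{324}\right) = -132 - \left(- \frac{2501}{1620} - \frac{61 \sqrt{61}}{1620}\right) = -132 + \left(\frac{2501}{1620} + \frac{61 \sqrt{61}}{1620}\right) = - \frac{211339}{1620} + \frac{61 \sqrt{61}}{1620}$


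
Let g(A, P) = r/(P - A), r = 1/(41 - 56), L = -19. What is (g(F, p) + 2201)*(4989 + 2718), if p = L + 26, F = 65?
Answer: 4919303599/290 ≈ 1.6963e+7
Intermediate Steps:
p = 7 (p = -19 + 26 = 7)
r = -1/15 (r = 1/(-15) = -1/15 ≈ -0.066667)
g(A, P) = -1/(15*(P - A))
(g(F, p) + 2201)*(4989 + 2718) = (1/(15*(65 - 1*7)) + 2201)*(4989 + 2718) = (1/(15*(65 - 7)) + 2201)*7707 = ((1/15)/58 + 2201)*7707 = ((1/15)*(1/58) + 2201)*7707 = (1/870 + 2201)*7707 = (1914871/870)*7707 = 4919303599/290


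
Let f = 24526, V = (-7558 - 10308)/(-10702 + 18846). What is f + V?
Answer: 99860939/4072 ≈ 24524.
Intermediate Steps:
V = -8933/4072 (V = -17866/8144 = -17866*1/8144 = -8933/4072 ≈ -2.1938)
f + V = 24526 - 8933/4072 = 99860939/4072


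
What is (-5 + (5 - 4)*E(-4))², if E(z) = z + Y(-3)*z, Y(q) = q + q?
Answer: 225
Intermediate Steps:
Y(q) = 2*q
E(z) = -5*z (E(z) = z + (2*(-3))*z = z - 6*z = -5*z)
(-5 + (5 - 4)*E(-4))² = (-5 + (5 - 4)*(-5*(-4)))² = (-5 + 1*20)² = (-5 + 20)² = 15² = 225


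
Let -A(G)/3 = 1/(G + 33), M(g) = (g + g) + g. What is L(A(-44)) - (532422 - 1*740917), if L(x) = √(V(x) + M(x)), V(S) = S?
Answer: 208495 + 2*√33/11 ≈ 2.0850e+5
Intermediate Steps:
M(g) = 3*g (M(g) = 2*g + g = 3*g)
A(G) = -3/(33 + G) (A(G) = -3/(G + 33) = -3/(33 + G))
L(x) = 2*√x (L(x) = √(x + 3*x) = √(4*x) = 2*√x)
L(A(-44)) - (532422 - 1*740917) = 2*√(-3/(33 - 44)) - (532422 - 1*740917) = 2*√(-3/(-11)) - (532422 - 740917) = 2*√(-3*(-1/11)) - 1*(-208495) = 2*√(3/11) + 208495 = 2*(√33/11) + 208495 = 2*√33/11 + 208495 = 208495 + 2*√33/11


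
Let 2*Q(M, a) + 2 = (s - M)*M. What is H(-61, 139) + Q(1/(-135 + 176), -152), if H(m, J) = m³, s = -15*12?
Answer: -763120865/3362 ≈ -2.2698e+5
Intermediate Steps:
s = -180
Q(M, a) = -1 + M*(-180 - M)/2 (Q(M, a) = -1 + ((-180 - M)*M)/2 = -1 + (M*(-180 - M))/2 = -1 + M*(-180 - M)/2)
H(-61, 139) + Q(1/(-135 + 176), -152) = (-61)³ + (-1 - 90/(-135 + 176) - 1/(2*(-135 + 176)²)) = -226981 + (-1 - 90/41 - (1/41)²/2) = -226981 + (-1 - 90*1/41 - (1/41)²/2) = -226981 + (-1 - 90/41 - ½*1/1681) = -226981 + (-1 - 90/41 - 1/3362) = -226981 - 10743/3362 = -763120865/3362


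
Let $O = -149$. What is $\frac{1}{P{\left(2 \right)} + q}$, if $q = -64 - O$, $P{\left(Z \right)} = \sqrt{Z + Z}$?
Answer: $\frac{1}{87} \approx 0.011494$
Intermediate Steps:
$P{\left(Z \right)} = \sqrt{2} \sqrt{Z}$ ($P{\left(Z \right)} = \sqrt{2 Z} = \sqrt{2} \sqrt{Z}$)
$q = 85$ ($q = -64 - -149 = -64 + 149 = 85$)
$\frac{1}{P{\left(2 \right)} + q} = \frac{1}{\sqrt{2} \sqrt{2} + 85} = \frac{1}{2 + 85} = \frac{1}{87}$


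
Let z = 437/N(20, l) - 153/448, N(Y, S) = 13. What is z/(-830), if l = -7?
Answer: -193787/4833920 ≈ -0.040089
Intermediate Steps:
z = 193787/5824 (z = 437/13 - 153/448 = 193787/5824 ≈ 33.274)
z/(-830) = (193787/5824)/(-830) = (193787/5824)*(-1/830) = -193787/4833920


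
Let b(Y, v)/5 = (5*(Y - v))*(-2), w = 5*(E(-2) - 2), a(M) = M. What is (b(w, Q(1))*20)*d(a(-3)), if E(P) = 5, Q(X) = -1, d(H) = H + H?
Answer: 96000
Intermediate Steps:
d(H) = 2*H
w = 15 (w = 5*(5 - 2) = 5*3 = 15)
b(Y, v) = -50*Y + 50*v (b(Y, v) = 5*((5*(Y - v))*(-2)) = 5*((-5*v + 5*Y)*(-2)) = 5*(-10*Y + 10*v) = -50*Y + 50*v)
(b(w, Q(1))*20)*d(a(-3)) = ((-50*15 + 50*(-1))*20)*(2*(-3)) = ((-750 - 50)*20)*(-6) = -800*20*(-6) = -16000*(-6) = 96000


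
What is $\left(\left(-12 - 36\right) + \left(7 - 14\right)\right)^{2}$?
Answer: $3025$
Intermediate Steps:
$\left(\left(-12 - 36\right) + \left(7 - 14\right)\right)^{2} = \left(\left(-12 - 36\right) - 7\right)^{2} = \left(-48 - 7\right)^{2} = \left(-55\right)^{2} = 3025$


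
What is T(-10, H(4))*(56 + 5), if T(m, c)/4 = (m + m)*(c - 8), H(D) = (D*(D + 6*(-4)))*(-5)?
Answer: -1912960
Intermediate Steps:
H(D) = -5*D*(-24 + D) (H(D) = (D*(D - 24))*(-5) = (D*(-24 + D))*(-5) = -5*D*(-24 + D))
T(m, c) = 8*m*(-8 + c) (T(m, c) = 4*((m + m)*(c - 8)) = 4*((2*m)*(-8 + c)) = 4*(2*m*(-8 + c)) = 8*m*(-8 + c))
T(-10, H(4))*(56 + 5) = (8*(-10)*(-8 + 5*4*(24 - 1*4)))*(56 + 5) = (8*(-10)*(-8 + 5*4*(24 - 4)))*61 = (8*(-10)*(-8 + 5*4*20))*61 = (8*(-10)*(-8 + 400))*61 = (8*(-10)*392)*61 = -31360*61 = -1912960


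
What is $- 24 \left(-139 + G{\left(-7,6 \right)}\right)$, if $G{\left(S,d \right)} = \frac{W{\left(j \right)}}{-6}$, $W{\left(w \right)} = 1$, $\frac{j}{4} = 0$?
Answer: $3340$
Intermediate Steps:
$j = 0$ ($j = 4 \cdot 0 = 0$)
$G{\left(S,d \right)} = - \frac{1}{6}$ ($G{\left(S,d \right)} = 1 \frac{1}{-6} = 1 \left(- \frac{1}{6}\right) = - \frac{1}{6}$)
$- 24 \left(-139 + G{\left(-7,6 \right)}\right) = - 24 \left(-139 - \frac{1}{6}\right) = \left(-24\right) \left(- \frac{835}{6}\right) = 3340$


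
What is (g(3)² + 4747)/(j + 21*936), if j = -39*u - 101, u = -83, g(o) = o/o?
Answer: 1187/5698 ≈ 0.20832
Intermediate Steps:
g(o) = 1
j = 3136 (j = -39*(-83) - 101 = 3237 - 101 = 3136)
(g(3)² + 4747)/(j + 21*936) = (1² + 4747)/(3136 + 21*936) = (1 + 4747)/(3136 + 19656) = 4748/22792 = 4748*(1/22792) = 1187/5698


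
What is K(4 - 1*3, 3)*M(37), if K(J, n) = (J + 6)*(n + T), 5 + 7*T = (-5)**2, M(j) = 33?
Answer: 1353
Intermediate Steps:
T = 20/7 (T = -5/7 + (1/7)*(-5)**2 = -5/7 + (1/7)*25 = -5/7 + 25/7 = 20/7 ≈ 2.8571)
K(J, n) = (6 + J)*(20/7 + n) (K(J, n) = (J + 6)*(n + 20/7) = (6 + J)*(20/7 + n))
K(4 - 1*3, 3)*M(37) = (120/7 + 6*3 + 20*(4 - 1*3)/7 + (4 - 1*3)*3)*33 = (120/7 + 18 + 20*(4 - 3)/7 + (4 - 3)*3)*33 = (120/7 + 18 + (20/7)*1 + 1*3)*33 = (120/7 + 18 + 20/7 + 3)*33 = 41*33 = 1353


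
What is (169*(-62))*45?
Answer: -471510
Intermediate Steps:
(169*(-62))*45 = -10478*45 = -471510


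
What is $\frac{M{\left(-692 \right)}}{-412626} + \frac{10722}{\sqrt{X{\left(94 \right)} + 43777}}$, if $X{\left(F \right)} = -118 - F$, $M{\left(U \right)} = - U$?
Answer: $- \frac{346}{206313} + \frac{10722 \sqrt{43565}}{43565} \approx 51.368$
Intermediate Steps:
$\frac{M{\left(-692 \right)}}{-412626} + \frac{10722}{\sqrt{X{\left(94 \right)} + 43777}} = \frac{\left(-1\right) \left(-692\right)}{-412626} + \frac{10722}{\sqrt{\left(-118 - 94\right) + 43777}} = 692 \left(- \frac{1}{412626}\right) + \frac{10722}{\sqrt{\left(-118 - 94\right) + 43777}} = - \frac{346}{206313} + \frac{10722}{\sqrt{-212 + 43777}} = - \frac{346}{206313} + \frac{10722}{\sqrt{43565}} = - \frac{346}{206313} + 10722 \frac{\sqrt{43565}}{43565} = - \frac{346}{206313} + \frac{10722 \sqrt{43565}}{43565}$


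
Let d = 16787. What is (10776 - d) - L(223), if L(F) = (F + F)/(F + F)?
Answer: -6012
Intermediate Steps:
L(F) = 1 (L(F) = (2*F)/((2*F)) = (2*F)*(1/(2*F)) = 1)
(10776 - d) - L(223) = (10776 - 1*16787) - 1*1 = (10776 - 16787) - 1 = -6011 - 1 = -6012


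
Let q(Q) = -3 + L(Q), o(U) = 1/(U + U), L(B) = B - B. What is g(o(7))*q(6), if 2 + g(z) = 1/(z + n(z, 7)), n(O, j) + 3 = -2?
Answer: 152/23 ≈ 6.6087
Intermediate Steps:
L(B) = 0
n(O, j) = -5 (n(O, j) = -3 - 2 = -5)
o(U) = 1/(2*U)
g(z) = -2 + 1/(-5 + z) (g(z) = -2 + 1/(z - 5) = -2 + 1/(-5 + z))
q(Q) = -3 (q(Q) = -3 + 0 = -3)
g(o(7))*q(6) = ((11 - 1/7)/(-5 + (1/2)/7))*(-3) = ((11 - 1/7)/(-5 + (1/2)*(1/7)))*(-3) = ((11 - 2*1/14)/(-5 + 1/14))*(-3) = ((11 - 1/7)/(-69/14))*(-3) = -14/69*76/7*(-3) = -152/69*(-3) = 152/23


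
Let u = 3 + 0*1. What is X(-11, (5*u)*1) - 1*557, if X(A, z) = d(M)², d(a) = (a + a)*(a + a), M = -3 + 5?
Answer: -301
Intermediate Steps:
M = 2
d(a) = 4*a² (d(a) = (2*a)*(2*a) = 4*a²)
u = 3 (u = 3 + 0 = 3)
X(A, z) = 256 (X(A, z) = (4*2²)² = (4*4)² = 16² = 256)
X(-11, (5*u)*1) - 1*557 = 256 - 1*557 = 256 - 557 = -301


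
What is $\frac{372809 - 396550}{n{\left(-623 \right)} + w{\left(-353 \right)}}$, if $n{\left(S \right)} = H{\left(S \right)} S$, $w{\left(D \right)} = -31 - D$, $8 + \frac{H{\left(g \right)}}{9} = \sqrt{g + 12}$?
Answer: $- \frac{21889202}{433672327} - \frac{19016541 i \sqrt{611}}{3035706289} \approx -0.050474 - 0.15484 i$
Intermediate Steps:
$H{\left(g \right)} = -72 + 9 \sqrt{12 + g}$ ($H{\left(g \right)} = -72 + 9 \sqrt{g + 12} = -72 + 9 \sqrt{12 + g}$)
$n{\left(S \right)} = S \left(-72 + 9 \sqrt{12 + S}\right)$ ($n{\left(S \right)} = \left(-72 + 9 \sqrt{12 + S}\right) S = S \left(-72 + 9 \sqrt{12 + S}\right)$)
$\frac{372809 - 396550}{n{\left(-623 \right)} + w{\left(-353 \right)}} = \frac{372809 - 396550}{9 \left(-623\right) \left(-8 + \sqrt{12 - 623}\right) - -322} = - \frac{23741}{9 \left(-623\right) \left(-8 + \sqrt{-611}\right) + \left(-31 + 353\right)} = - \frac{23741}{9 \left(-623\right) \left(-8 + i \sqrt{611}\right) + 322} = - \frac{23741}{\left(44856 - 5607 i \sqrt{611}\right) + 322} = - \frac{23741}{45178 - 5607 i \sqrt{611}}$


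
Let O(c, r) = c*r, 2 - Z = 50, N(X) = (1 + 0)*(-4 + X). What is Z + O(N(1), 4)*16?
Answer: -240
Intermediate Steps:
N(X) = -4 + X (N(X) = 1*(-4 + X) = -4 + X)
Z = -48 (Z = 2 - 1*50 = 2 - 50 = -48)
Z + O(N(1), 4)*16 = -48 + ((-4 + 1)*4)*16 = -48 - 3*4*16 = -48 - 12*16 = -48 - 192 = -240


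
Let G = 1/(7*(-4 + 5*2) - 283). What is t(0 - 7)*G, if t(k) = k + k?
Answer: 14/241 ≈ 0.058091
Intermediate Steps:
t(k) = 2*k
G = -1/241 (G = 1/(7*(-4 + 10) - 283) = 1/(7*6 - 283) = 1/(42 - 283) = 1/(-241) = -1/241 ≈ -0.0041494)
t(0 - 7)*G = (2*(0 - 7))*(-1/241) = (2*(-7))*(-1/241) = -14*(-1/241) = 14/241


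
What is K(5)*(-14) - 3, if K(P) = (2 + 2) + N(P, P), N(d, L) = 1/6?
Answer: -184/3 ≈ -61.333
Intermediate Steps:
N(d, L) = ⅙
K(P) = 25/6 (K(P) = (2 + 2) + ⅙ = 4 + ⅙ = 25/6)
K(5)*(-14) - 3 = (25/6)*(-14) - 3 = -175/3 - 3 = -184/3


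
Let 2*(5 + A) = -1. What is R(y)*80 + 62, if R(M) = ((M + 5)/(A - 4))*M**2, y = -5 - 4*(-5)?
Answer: -718822/19 ≈ -37833.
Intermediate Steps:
A = -11/2 (A = -5 + (1/2)*(-1) = -5 - 1/2 = -11/2 ≈ -5.5000)
y = 15 (y = -5 + 20 = 15)
R(M) = M**2*(-10/19 - 2*M/19) (R(M) = ((M + 5)/(-11/2 - 4))*M**2 = ((5 + M)/(-19/2))*M**2 = ((5 + M)*(-2/19))*M**2 = (-10/19 - 2*M/19)*M**2 = M**2*(-10/19 - 2*M/19))
R(y)*80 + 62 = ((2/19)*15**2*(-5 - 1*15))*80 + 62 = ((2/19)*225*(-5 - 15))*80 + 62 = ((2/19)*225*(-20))*80 + 62 = -9000/19*80 + 62 = -720000/19 + 62 = -718822/19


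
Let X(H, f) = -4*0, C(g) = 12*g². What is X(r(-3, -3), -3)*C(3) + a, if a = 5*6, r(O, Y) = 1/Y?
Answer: 30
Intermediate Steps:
a = 30
X(H, f) = 0
X(r(-3, -3), -3)*C(3) + a = 0*(12*3²) + 30 = 0*(12*9) + 30 = 0*108 + 30 = 0 + 30 = 30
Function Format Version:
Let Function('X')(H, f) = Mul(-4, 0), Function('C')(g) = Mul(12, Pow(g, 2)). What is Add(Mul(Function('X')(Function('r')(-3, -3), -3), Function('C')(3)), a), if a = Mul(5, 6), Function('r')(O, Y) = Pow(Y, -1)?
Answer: 30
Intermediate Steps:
a = 30
Function('X')(H, f) = 0
Add(Mul(Function('X')(Function('r')(-3, -3), -3), Function('C')(3)), a) = Add(Mul(0, Mul(12, Pow(3, 2))), 30) = Add(Mul(0, Mul(12, 9)), 30) = Add(Mul(0, 108), 30) = Add(0, 30) = 30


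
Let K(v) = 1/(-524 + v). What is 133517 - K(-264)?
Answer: 105211397/788 ≈ 1.3352e+5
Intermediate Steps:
133517 - K(-264) = 133517 - 1/(-524 - 264) = 133517 - 1/(-788) = 133517 - 1*(-1/788) = 133517 + 1/788 = 105211397/788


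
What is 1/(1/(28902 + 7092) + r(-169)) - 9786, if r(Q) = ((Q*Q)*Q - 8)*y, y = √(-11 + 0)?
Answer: 252*(-6746765517639*√11 + 104*I)/(I + 173736451098*√11) ≈ -9786.0 + 6.2466e-8*I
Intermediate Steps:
y = I*√11 (y = √(-11) = I*√11 ≈ 3.3166*I)
r(Q) = I*√11*(-8 + Q³) (r(Q) = ((Q*Q)*Q - 8)*(I*√11) = (Q²*Q - 8)*(I*√11) = (Q³ - 8)*(I*√11) = (-8 + Q³)*(I*√11) = I*√11*(-8 + Q³))
1/(1/(28902 + 7092) + r(-169)) - 9786 = 1/(1/(28902 + 7092) + I*√11*(-8 + (-169)³)) - 9786 = 1/(1/35994 + I*√11*(-8 - 4826809)) - 9786 = 1/(1/35994 + I*√11*(-4826817)) - 9786 = 1/(1/35994 - 4826817*I*√11) - 9786 = -9786 + 1/(1/35994 - 4826817*I*√11)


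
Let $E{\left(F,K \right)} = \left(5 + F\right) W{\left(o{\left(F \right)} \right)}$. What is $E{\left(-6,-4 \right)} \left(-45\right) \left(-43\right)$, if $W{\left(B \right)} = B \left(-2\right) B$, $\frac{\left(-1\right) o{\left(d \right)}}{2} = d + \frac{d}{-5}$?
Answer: $\frac{1783296}{5} \approx 3.5666 \cdot 10^{5}$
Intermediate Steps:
$o{\left(d \right)} = - \frac{8 d}{5}$ ($o{\left(d \right)} = - 2 \left(d + \frac{d}{-5}\right) = - 2 \left(d + d \left(- \frac{1}{5}\right)\right) = - 2 \left(d - \frac{d}{5}\right) = - 2 \frac{4 d}{5} = - \frac{8 d}{5}$)
$W{\left(B \right)} = - 2 B^{2}$ ($W{\left(B \right)} = - 2 B B = - 2 B^{2}$)
$E{\left(F,K \right)} = - \frac{128 F^{2} \left(5 + F\right)}{25}$ ($E{\left(F,K \right)} = \left(5 + F\right) \left(- 2 \left(- \frac{8 F}{5}\right)^{2}\right) = \left(5 + F\right) \left(- 2 \frac{64 F^{2}}{25}\right) = \left(5 + F\right) \left(- \frac{128 F^{2}}{25}\right) = - \frac{128 F^{2} \left(5 + F\right)}{25}$)
$E{\left(-6,-4 \right)} \left(-45\right) \left(-43\right) = \frac{128 \left(-6\right)^{2} \left(-5 - -6\right)}{25} \left(-45\right) \left(-43\right) = \frac{128}{25} \cdot 36 \left(-5 + 6\right) \left(-45\right) \left(-43\right) = \frac{128}{25} \cdot 36 \cdot 1 \left(-45\right) \left(-43\right) = \frac{4608}{25} \left(-45\right) \left(-43\right) = \left(- \frac{41472}{5}\right) \left(-43\right) = \frac{1783296}{5}$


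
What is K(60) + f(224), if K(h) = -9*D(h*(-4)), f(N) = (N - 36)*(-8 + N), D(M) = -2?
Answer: 40626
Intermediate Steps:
f(N) = (-36 + N)*(-8 + N)
K(h) = 18 (K(h) = -9*(-2) = 18)
K(60) + f(224) = 18 + (288 + 224² - 44*224) = 18 + (288 + 50176 - 9856) = 18 + 40608 = 40626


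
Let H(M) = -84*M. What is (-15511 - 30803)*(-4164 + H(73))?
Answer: 476848944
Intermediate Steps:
(-15511 - 30803)*(-4164 + H(73)) = (-15511 - 30803)*(-4164 - 84*73) = -46314*(-4164 - 6132) = -46314*(-10296) = 476848944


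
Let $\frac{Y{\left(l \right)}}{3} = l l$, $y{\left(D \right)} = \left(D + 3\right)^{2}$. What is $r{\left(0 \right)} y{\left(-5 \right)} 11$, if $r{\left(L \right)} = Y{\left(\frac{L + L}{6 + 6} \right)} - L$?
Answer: $0$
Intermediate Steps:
$y{\left(D \right)} = \left(3 + D\right)^{2}$
$Y{\left(l \right)} = 3 l^{2}$ ($Y{\left(l \right)} = 3 l l = 3 l^{2}$)
$r{\left(L \right)} = - L + \frac{L^{2}}{12}$ ($r{\left(L \right)} = 3 \left(\frac{L + L}{6 + 6}\right)^{2} - L = 3 \left(\frac{2 L}{12}\right)^{2} - L = 3 \left(2 L \frac{1}{12}\right)^{2} - L = 3 \left(\frac{L}{6}\right)^{2} - L = 3 \frac{L^{2}}{36} - L = \frac{L^{2}}{12} - L = - L + \frac{L^{2}}{12}$)
$r{\left(0 \right)} y{\left(-5 \right)} 11 = \frac{1}{12} \cdot 0 \left(-12 + 0\right) \left(3 - 5\right)^{2} \cdot 11 = \frac{1}{12} \cdot 0 \left(-12\right) \left(-2\right)^{2} \cdot 11 = 0 \cdot 4 \cdot 11 = 0 \cdot 11 = 0$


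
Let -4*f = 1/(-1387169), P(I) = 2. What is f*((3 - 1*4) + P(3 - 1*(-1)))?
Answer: 1/5548676 ≈ 1.8022e-7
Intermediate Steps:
f = 1/5548676 (f = -1/4/(-1387169) = -1/4*(-1/1387169) = 1/5548676 ≈ 1.8022e-7)
f*((3 - 1*4) + P(3 - 1*(-1))) = ((3 - 1*4) + 2)/5548676 = ((3 - 4) + 2)/5548676 = (-1 + 2)/5548676 = (1/5548676)*1 = 1/5548676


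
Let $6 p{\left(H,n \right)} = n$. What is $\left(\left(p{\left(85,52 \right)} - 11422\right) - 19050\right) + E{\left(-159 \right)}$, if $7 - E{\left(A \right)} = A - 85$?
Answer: $- \frac{90637}{3} \approx -30212.0$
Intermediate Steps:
$E{\left(A \right)} = 92 - A$ ($E{\left(A \right)} = 7 - \left(A - 85\right) = 7 - \left(-85 + A\right) = 92 - A$)
$p{\left(H,n \right)} = \frac{n}{6}$
$\left(\left(p{\left(85,52 \right)} - 11422\right) - 19050\right) + E{\left(-159 \right)} = \left(\left(\frac{1}{6} \cdot 52 - 11422\right) - 19050\right) + \left(92 - -159\right) = \left(\left(\frac{26}{3} - 11422\right) - 19050\right) + \left(92 + 159\right) = \left(- \frac{34240}{3} - 19050\right) + 251 = - \frac{91390}{3} + 251 = - \frac{90637}{3}$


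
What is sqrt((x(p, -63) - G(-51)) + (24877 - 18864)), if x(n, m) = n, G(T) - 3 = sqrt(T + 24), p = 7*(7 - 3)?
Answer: sqrt(6038 - 3*I*sqrt(3)) ≈ 77.705 - 0.0334*I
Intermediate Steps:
p = 28 (p = 7*4 = 28)
G(T) = 3 + sqrt(24 + T) (G(T) = 3 + sqrt(T + 24) = 3 + sqrt(24 + T))
sqrt((x(p, -63) - G(-51)) + (24877 - 18864)) = sqrt((28 - (3 + sqrt(24 - 51))) + (24877 - 18864)) = sqrt((28 - (3 + sqrt(-27))) + 6013) = sqrt((28 - (3 + 3*I*sqrt(3))) + 6013) = sqrt((28 + (-3 - 3*I*sqrt(3))) + 6013) = sqrt((25 - 3*I*sqrt(3)) + 6013) = sqrt(6038 - 3*I*sqrt(3))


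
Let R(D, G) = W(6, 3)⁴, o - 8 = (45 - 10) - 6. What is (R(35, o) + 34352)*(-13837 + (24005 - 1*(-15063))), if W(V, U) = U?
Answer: 868779023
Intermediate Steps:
o = 37 (o = 8 + ((45 - 10) - 6) = 8 + (35 - 6) = 8 + 29 = 37)
R(D, G) = 81 (R(D, G) = 3⁴ = 81)
(R(35, o) + 34352)*(-13837 + (24005 - 1*(-15063))) = (81 + 34352)*(-13837 + (24005 - 1*(-15063))) = 34433*(-13837 + (24005 + 15063)) = 34433*(-13837 + 39068) = 34433*25231 = 868779023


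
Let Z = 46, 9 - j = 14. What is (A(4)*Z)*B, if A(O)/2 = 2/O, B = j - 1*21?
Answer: -1196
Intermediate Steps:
j = -5 (j = 9 - 1*14 = 9 - 14 = -5)
B = -26 (B = -5 - 1*21 = -5 - 21 = -26)
A(O) = 4/O (A(O) = 2*(2/O) = 4/O)
(A(4)*Z)*B = ((4/4)*46)*(-26) = ((4*(¼))*46)*(-26) = (1*46)*(-26) = 46*(-26) = -1196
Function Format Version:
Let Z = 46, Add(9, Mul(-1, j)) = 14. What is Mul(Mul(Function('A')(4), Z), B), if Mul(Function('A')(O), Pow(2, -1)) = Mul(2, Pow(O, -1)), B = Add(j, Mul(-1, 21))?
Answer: -1196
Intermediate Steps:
j = -5 (j = Add(9, Mul(-1, 14)) = Add(9, -14) = -5)
B = -26 (B = Add(-5, Mul(-1, 21)) = Add(-5, -21) = -26)
Function('A')(O) = Mul(4, Pow(O, -1)) (Function('A')(O) = Mul(2, Mul(2, Pow(O, -1))) = Mul(4, Pow(O, -1)))
Mul(Mul(Function('A')(4), Z), B) = Mul(Mul(Mul(4, Pow(4, -1)), 46), -26) = Mul(Mul(Mul(4, Rational(1, 4)), 46), -26) = Mul(Mul(1, 46), -26) = Mul(46, -26) = -1196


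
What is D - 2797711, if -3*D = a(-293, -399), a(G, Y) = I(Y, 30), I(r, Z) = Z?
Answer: -2797721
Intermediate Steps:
a(G, Y) = 30
D = -10 (D = -⅓*30 = -10)
D - 2797711 = -10 - 2797711 = -2797721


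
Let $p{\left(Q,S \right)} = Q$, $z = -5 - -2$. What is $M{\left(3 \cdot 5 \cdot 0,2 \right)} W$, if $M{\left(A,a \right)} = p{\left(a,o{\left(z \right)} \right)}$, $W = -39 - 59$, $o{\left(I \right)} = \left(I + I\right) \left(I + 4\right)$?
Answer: $-196$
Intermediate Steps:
$z = -3$ ($z = -5 + 2 = -3$)
$o{\left(I \right)} = 2 I \left(4 + I\right)$
$W = -98$ ($W = -39 - 59 = -98$)
$M{\left(A,a \right)} = a$
$M{\left(3 \cdot 5 \cdot 0,2 \right)} W = 2 \left(-98\right) = -196$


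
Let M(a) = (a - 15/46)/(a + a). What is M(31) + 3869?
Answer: 11035799/2852 ≈ 3869.5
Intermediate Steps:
M(a) = (-15/46 + a)/(2*a) (M(a) = (a - 15*1/46)/((2*a)) = (a - 15/46)*(1/(2*a)) = (-15/46 + a)*(1/(2*a)) = (-15/46 + a)/(2*a))
M(31) + 3869 = (1/92)*(-15 + 46*31)/31 + 3869 = (1/92)*(1/31)*(-15 + 1426) + 3869 = (1/92)*(1/31)*1411 + 3869 = 1411/2852 + 3869 = 11035799/2852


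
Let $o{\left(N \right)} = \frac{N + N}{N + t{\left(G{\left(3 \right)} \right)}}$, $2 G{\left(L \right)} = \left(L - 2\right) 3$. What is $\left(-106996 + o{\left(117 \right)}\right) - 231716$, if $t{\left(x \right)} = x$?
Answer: $- \frac{26758092}{79} \approx -3.3871 \cdot 10^{5}$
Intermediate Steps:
$G{\left(L \right)} = -3 + \frac{3 L}{2}$ ($G{\left(L \right)} = \frac{\left(L - 2\right) 3}{2} = \frac{\left(-2 + L\right) 3}{2} = \frac{-6 + 3 L}{2} = -3 + \frac{3 L}{2}$)
$o{\left(N \right)} = \frac{2 N}{\frac{3}{2} + N}$ ($o{\left(N \right)} = \frac{N + N}{N + \left(-3 + \frac{3}{2} \cdot 3\right)} = \frac{2 N}{N + \left(-3 + \frac{9}{2}\right)} = \frac{2 N}{N + \frac{3}{2}} = \frac{2 N}{\frac{3}{2} + N}$)
$\left(-106996 + o{\left(117 \right)}\right) - 231716 = \left(-106996 + 4 \cdot 117 \frac{1}{3 + 2 \cdot 117}\right) - 231716 = \left(-106996 + 4 \cdot 117 \frac{1}{3 + 234}\right) - 231716 = \left(-106996 + 4 \cdot 117 \cdot \frac{1}{237}\right) - 231716 = \left(-106996 + \frac{156}{79}\right) - 231716 = - \frac{8452528}{79} - 231716 = - \frac{26758092}{79}$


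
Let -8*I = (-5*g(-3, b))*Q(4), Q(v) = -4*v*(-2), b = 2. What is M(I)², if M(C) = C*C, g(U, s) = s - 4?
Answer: 2560000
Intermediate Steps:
Q(v) = 8*v
g(U, s) = -4 + s
I = -40 (I = -(-5*(-4 + 2))*8*4/8 = -(-5*(-2))*32/8 = -5*32/4 = -⅛*320 = -40)
M(C) = C²
M(I)² = ((-40)²)² = 1600² = 2560000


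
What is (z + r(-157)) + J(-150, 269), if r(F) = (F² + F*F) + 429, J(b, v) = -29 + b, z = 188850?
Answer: 238398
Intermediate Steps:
r(F) = 429 + 2*F² (r(F) = (F² + F²) + 429 = 2*F² + 429 = 429 + 2*F²)
(z + r(-157)) + J(-150, 269) = (188850 + (429 + 2*(-157)²)) + (-29 - 150) = (188850 + (429 + 2*24649)) - 179 = (188850 + (429 + 49298)) - 179 = (188850 + 49727) - 179 = 238577 - 179 = 238398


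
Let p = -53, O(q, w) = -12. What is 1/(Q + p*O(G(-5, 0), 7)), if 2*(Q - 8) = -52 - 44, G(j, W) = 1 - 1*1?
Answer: 1/596 ≈ 0.0016779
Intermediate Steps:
G(j, W) = 0 (G(j, W) = 1 - 1 = 0)
Q = -40 (Q = 8 + (-52 - 44)/2 = 8 + (½)*(-96) = 8 - 48 = -40)
1/(Q + p*O(G(-5, 0), 7)) = 1/(-40 - 53*(-12)) = 1/(-40 + 636) = 1/596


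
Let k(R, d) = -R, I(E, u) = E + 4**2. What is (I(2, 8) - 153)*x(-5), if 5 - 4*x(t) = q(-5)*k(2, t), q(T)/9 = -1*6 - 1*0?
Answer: 13905/4 ≈ 3476.3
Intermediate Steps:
I(E, u) = 16 + E (I(E, u) = E + 16 = 16 + E)
q(T) = -54 (q(T) = 9*(-1*6 - 1*0) = 9*(-6 + 0) = 9*(-6) = -54)
x(t) = -103/4 (x(t) = 5/4 - (-27)*(-1*2)/2 = 5/4 - (-27)*(-2)/2 = 5/4 - 1/4*108 = 5/4 - 27 = -103/4)
(I(2, 8) - 153)*x(-5) = ((16 + 2) - 153)*(-103/4) = (18 - 153)*(-103/4) = -135*(-103/4) = 13905/4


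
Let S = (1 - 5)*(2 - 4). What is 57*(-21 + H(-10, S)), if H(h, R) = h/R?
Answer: -5073/4 ≈ -1268.3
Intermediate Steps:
S = 8 (S = -4*(-2) = 8)
57*(-21 + H(-10, S)) = 57*(-21 - 10/8) = 57*(-21 - 10*⅛) = 57*(-21 - 5/4) = 57*(-89/4) = -5073/4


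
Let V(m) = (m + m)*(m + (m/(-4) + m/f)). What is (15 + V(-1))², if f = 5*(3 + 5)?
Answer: 109561/400 ≈ 273.90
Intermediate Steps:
f = 40 (f = 5*8 = 40)
V(m) = 31*m²/20 (V(m) = (m + m)*(m + (m/(-4) + m/40)) = (2*m)*(m + (m*(-¼) + m*(1/40))) = (2*m)*(m + (-m/4 + m/40)) = (2*m)*(m - 9*m/40) = (2*m)*(31*m/40) = 31*m²/20)
(15 + V(-1))² = (15 + (31/20)*(-1)²)² = (15 + (31/20)*1)² = (15 + 31/20)² = (331/20)² = 109561/400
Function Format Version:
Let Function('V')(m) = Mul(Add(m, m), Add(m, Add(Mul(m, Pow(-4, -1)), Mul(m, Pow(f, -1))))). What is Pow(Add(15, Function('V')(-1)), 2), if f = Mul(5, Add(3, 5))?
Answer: Rational(109561, 400) ≈ 273.90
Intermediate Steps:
f = 40 (f = Mul(5, 8) = 40)
Function('V')(m) = Mul(Rational(31, 20), Pow(m, 2)) (Function('V')(m) = Mul(Add(m, m), Add(m, Add(Mul(m, Pow(-4, -1)), Mul(m, Pow(40, -1))))) = Mul(Mul(2, m), Add(m, Add(Mul(m, Rational(-1, 4)), Mul(m, Rational(1, 40))))) = Mul(Mul(2, m), Add(m, Add(Mul(Rational(-1, 4), m), Mul(Rational(1, 40), m)))) = Mul(Mul(2, m), Add(m, Mul(Rational(-9, 40), m))) = Mul(Mul(2, m), Mul(Rational(31, 40), m)) = Mul(Rational(31, 20), Pow(m, 2)))
Pow(Add(15, Function('V')(-1)), 2) = Pow(Add(15, Mul(Rational(31, 20), Pow(-1, 2))), 2) = Pow(Add(15, Mul(Rational(31, 20), 1)), 2) = Pow(Add(15, Rational(31, 20)), 2) = Pow(Rational(331, 20), 2) = Rational(109561, 400)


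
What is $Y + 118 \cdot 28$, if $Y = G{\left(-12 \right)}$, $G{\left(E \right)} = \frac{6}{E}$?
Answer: $\frac{6607}{2} \approx 3303.5$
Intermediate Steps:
$Y = - \frac{1}{2}$ ($Y = \frac{6}{-12} = 6 \left(- \frac{1}{12}\right) = - \frac{1}{2} \approx -0.5$)
$Y + 118 \cdot 28 = - \frac{1}{2} + 118 \cdot 28 = - \frac{1}{2} + 3304 = \frac{6607}{2}$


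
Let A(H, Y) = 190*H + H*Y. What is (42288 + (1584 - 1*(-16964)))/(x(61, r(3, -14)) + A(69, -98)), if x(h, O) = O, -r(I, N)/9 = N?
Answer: 30418/3237 ≈ 9.3970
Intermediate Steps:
r(I, N) = -9*N
(42288 + (1584 - 1*(-16964)))/(x(61, r(3, -14)) + A(69, -98)) = (42288 + (1584 - 1*(-16964)))/(-9*(-14) + 69*(190 - 98)) = (42288 + (1584 + 16964))/(126 + 69*92) = (42288 + 18548)/(126 + 6348) = 60836/6474 = 60836*(1/6474) = 30418/3237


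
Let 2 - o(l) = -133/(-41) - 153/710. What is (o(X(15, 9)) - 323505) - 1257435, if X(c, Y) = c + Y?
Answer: -46021193337/29110 ≈ -1.5809e+6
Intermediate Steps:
X(c, Y) = Y + c
o(l) = -29937/29110 (o(l) = 2 - (-133/(-41) - 153/710) = 2 - (-133*(-1/41) - 153*1/710) = 2 - (133/41 - 153/710) = 2 - 1*88157/29110 = 2 - 88157/29110 = -29937/29110)
(o(X(15, 9)) - 323505) - 1257435 = (-29937/29110 - 323505) - 1257435 = -9417260487/29110 - 1257435 = -46021193337/29110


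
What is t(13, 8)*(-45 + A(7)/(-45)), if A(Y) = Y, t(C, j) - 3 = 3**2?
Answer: -8128/15 ≈ -541.87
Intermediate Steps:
t(C, j) = 12 (t(C, j) = 3 + 3**2 = 3 + 9 = 12)
t(13, 8)*(-45 + A(7)/(-45)) = 12*(-45 + 7/(-45)) = 12*(-45 + 7*(-1/45)) = 12*(-45 - 7/45) = 12*(-2032/45) = -8128/15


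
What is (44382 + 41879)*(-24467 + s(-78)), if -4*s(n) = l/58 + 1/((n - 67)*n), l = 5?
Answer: -11935158824827/5655 ≈ -2.1106e+9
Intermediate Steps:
s(n) = -5/232 - 1/(4*n*(-67 + n)) (s(n) = -(5/58 + 1/((n - 67)*n))/4 = -(5*(1/58) + 1/((-67 + n)*n))/4 = -(5/58 + 1/(n*(-67 + n)))/4 = -5/232 - 1/(4*n*(-67 + n)))
(44382 + 41879)*(-24467 + s(-78)) = (44382 + 41879)*(-24467 + (1/232)*(-58 - 5*(-78)² + 335*(-78))/(-78*(-67 - 78))) = 86261*(-24467 + (1/232)*(-1/78)*(-58 - 5*6084 - 26130)/(-145)) = 86261*(-24467 + (1/232)*(-1/78)*(-1/145)*(-58 - 30420 - 26130)) = 86261*(-24467 + (1/232)*(-1/78)*(-1/145)*(-56608)) = 86261*(-24467 - 122/5655) = 86261*(-138361007/5655) = -11935158824827/5655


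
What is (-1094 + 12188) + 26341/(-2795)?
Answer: 30981389/2795 ≈ 11085.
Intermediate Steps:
(-1094 + 12188) + 26341/(-2795) = 11094 + 26341*(-1/2795) = 11094 - 26341/2795 = 30981389/2795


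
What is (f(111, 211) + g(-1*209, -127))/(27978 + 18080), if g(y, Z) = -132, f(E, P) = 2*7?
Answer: -59/23029 ≈ -0.0025620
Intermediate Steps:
f(E, P) = 14
(f(111, 211) + g(-1*209, -127))/(27978 + 18080) = (14 - 132)/(27978 + 18080) = -118/46058 = -118*1/46058 = -59/23029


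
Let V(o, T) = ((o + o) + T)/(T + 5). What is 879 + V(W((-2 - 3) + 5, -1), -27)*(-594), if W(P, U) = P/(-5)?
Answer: 150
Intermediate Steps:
W(P, U) = -P/5 (W(P, U) = P*(-⅕) = -P/5)
V(o, T) = (T + 2*o)/(5 + T) (V(o, T) = (2*o + T)/(5 + T) = (T + 2*o)/(5 + T))
879 + V(W((-2 - 3) + 5, -1), -27)*(-594) = 879 + ((-27 + 2*(-((-2 - 3) + 5)/5))/(5 - 27))*(-594) = 879 + ((-27 + 2*(-(-5 + 5)/5))/(-22))*(-594) = 879 - (-27 + 2*(-⅕*0))/22*(-594) = 879 - (-27 + 2*0)/22*(-594) = 879 - (-27 + 0)/22*(-594) = 879 - 1/22*(-27)*(-594) = 879 + (27/22)*(-594) = 879 - 729 = 150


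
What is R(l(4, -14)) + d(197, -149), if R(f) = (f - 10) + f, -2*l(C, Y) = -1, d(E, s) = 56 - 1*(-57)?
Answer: 104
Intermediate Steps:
d(E, s) = 113 (d(E, s) = 56 + 57 = 113)
l(C, Y) = ½ (l(C, Y) = -½*(-1) = ½)
R(f) = -10 + 2*f (R(f) = (-10 + f) + f = -10 + 2*f)
R(l(4, -14)) + d(197, -149) = (-10 + 2*(½)) + 113 = (-10 + 1) + 113 = -9 + 113 = 104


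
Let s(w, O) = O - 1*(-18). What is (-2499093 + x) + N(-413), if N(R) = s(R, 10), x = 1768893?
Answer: -730172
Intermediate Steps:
s(w, O) = 18 + O (s(w, O) = O + 18 = 18 + O)
N(R) = 28 (N(R) = 18 + 10 = 28)
(-2499093 + x) + N(-413) = (-2499093 + 1768893) + 28 = -730200 + 28 = -730172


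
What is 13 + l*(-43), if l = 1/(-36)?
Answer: 511/36 ≈ 14.194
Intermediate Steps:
l = -1/36 ≈ -0.027778
13 + l*(-43) = 13 - 1/36*(-43) = 13 + 43/36 = 511/36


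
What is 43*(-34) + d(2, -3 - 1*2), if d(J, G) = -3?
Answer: -1465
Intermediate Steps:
43*(-34) + d(2, -3 - 1*2) = 43*(-34) - 3 = -1462 - 3 = -1465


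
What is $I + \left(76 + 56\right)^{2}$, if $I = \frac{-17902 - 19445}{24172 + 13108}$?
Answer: $\frac{649529373}{37280} \approx 17423.0$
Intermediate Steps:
$I = - \frac{37347}{37280} \approx -1.0018$
$I + \left(76 + 56\right)^{2} = - \frac{37347}{37280} + \left(76 + 56\right)^{2} = - \frac{37347}{37280} + 132^{2} = - \frac{37347}{37280} + 17424 = \frac{649529373}{37280}$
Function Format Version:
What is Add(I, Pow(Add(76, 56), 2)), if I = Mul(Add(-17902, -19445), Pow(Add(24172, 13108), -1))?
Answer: Rational(649529373, 37280) ≈ 17423.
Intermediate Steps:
I = Rational(-37347, 37280) (I = Mul(-37347, Pow(37280, -1)) = Mul(-37347, Rational(1, 37280)) = Rational(-37347, 37280) ≈ -1.0018)
Add(I, Pow(Add(76, 56), 2)) = Add(Rational(-37347, 37280), Pow(Add(76, 56), 2)) = Add(Rational(-37347, 37280), Pow(132, 2)) = Add(Rational(-37347, 37280), 17424) = Rational(649529373, 37280)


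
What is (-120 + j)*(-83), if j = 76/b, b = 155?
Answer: 1537492/155 ≈ 9919.3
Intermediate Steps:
j = 76/155 ≈ 0.49032
(-120 + j)*(-83) = (-120 + 76/155)*(-83) = -18524/155*(-83) = 1537492/155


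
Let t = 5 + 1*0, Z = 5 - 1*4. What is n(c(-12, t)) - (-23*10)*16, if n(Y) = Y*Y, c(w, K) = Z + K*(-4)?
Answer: 4041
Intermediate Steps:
Z = 1 (Z = 5 - 4 = 1)
t = 5 (t = 5 + 0 = 5)
c(w, K) = 1 - 4*K (c(w, K) = 1 + K*(-4) = 1 - 4*K)
n(Y) = Y²
n(c(-12, t)) - (-23*10)*16 = (1 - 4*5)² - (-23*10)*16 = (1 - 20)² - (-230)*16 = (-19)² - 1*(-3680) = 361 + 3680 = 4041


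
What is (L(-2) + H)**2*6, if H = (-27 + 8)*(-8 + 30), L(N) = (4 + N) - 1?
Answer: 1043334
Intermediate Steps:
L(N) = 3 + N
H = -418 (H = -19*22 = -418)
(L(-2) + H)**2*6 = ((3 - 2) - 418)**2*6 = (1 - 418)**2*6 = (-417)**2*6 = 173889*6 = 1043334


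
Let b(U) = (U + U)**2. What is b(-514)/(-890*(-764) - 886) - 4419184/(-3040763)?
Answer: 282471938264/93859231521 ≈ 3.0095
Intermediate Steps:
b(U) = 4*U**2 (b(U) = (2*U)**2 = 4*U**2)
b(-514)/(-890*(-764) - 886) - 4419184/(-3040763) = (4*(-514)**2)/(-890*(-764) - 886) - 4419184/(-3040763) = (4*264196)/(679960 - 886) - 4419184*(-1/3040763) = 1056784/679074 + 401744/276433 = 1056784*(1/679074) + 401744/276433 = 528392/339537 + 401744/276433 = 282471938264/93859231521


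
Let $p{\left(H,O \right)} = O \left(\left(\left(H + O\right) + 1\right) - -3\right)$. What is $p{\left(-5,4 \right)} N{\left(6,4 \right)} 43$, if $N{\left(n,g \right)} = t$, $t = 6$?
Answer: $3096$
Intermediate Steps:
$N{\left(n,g \right)} = 6$
$p{\left(H,O \right)} = O \left(4 + H + O\right)$ ($p{\left(H,O \right)} = O \left(\left(1 + H + O\right) + 3\right) = O \left(4 + H + O\right)$)
$p{\left(-5,4 \right)} N{\left(6,4 \right)} 43 = 4 \left(4 - 5 + 4\right) 6 \cdot 43 = 4 \cdot 3 \cdot 6 \cdot 43 = 12 \cdot 6 \cdot 43 = 72 \cdot 43 = 3096$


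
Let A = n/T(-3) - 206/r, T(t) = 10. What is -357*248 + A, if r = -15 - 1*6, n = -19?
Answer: -18590899/210 ≈ -88528.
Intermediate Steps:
r = -21 (r = -15 - 6 = -21)
A = 1661/210 (A = -19/10 - 206/(-21) = -19*1/10 - 206*(-1/21) = -19/10 + 206/21 = 1661/210 ≈ 7.9095)
-357*248 + A = -357*248 + 1661/210 = -88536 + 1661/210 = -18590899/210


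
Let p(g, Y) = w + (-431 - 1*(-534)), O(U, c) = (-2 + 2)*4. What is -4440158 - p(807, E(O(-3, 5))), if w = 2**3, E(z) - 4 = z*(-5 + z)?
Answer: -4440269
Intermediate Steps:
O(U, c) = 0 (O(U, c) = 0*4 = 0)
E(z) = 4 + z*(-5 + z)
w = 8
p(g, Y) = 111 (p(g, Y) = 8 + (-431 - 1*(-534)) = 8 + (-431 + 534) = 8 + 103 = 111)
-4440158 - p(807, E(O(-3, 5))) = -4440158 - 1*111 = -4440158 - 111 = -4440269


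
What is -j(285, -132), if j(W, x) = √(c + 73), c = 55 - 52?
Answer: -2*√19 ≈ -8.7178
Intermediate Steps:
c = 3
j(W, x) = 2*√19 (j(W, x) = √(3 + 73) = √76 = 2*√19)
-j(285, -132) = -2*√19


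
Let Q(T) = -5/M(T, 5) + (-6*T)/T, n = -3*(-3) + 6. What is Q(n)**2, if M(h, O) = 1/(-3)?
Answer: 81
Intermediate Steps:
n = 15 (n = 9 + 6 = 15)
M(h, O) = -1/3
Q(T) = 9 (Q(T) = -5/(-1/3) + (-6*T)/T = -5*(-3) - 6 = 15 - 6 = 9)
Q(n)**2 = 9**2 = 81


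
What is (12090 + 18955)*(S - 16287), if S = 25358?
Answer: 281609195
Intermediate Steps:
(12090 + 18955)*(S - 16287) = (12090 + 18955)*(25358 - 16287) = 31045*9071 = 281609195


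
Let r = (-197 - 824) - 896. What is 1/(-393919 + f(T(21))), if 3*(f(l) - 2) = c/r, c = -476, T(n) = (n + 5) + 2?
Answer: -5751/2265416191 ≈ -2.5386e-6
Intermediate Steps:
T(n) = 7 + n (T(n) = (5 + n) + 2 = 7 + n)
r = -1917 (r = -1021 - 896 = -1917)
f(l) = 11978/5751 (f(l) = 2 + (-476/(-1917))/3 = 2 + (-476*(-1/1917))/3 = 2 + (⅓)*(476/1917) = 2 + 476/5751 = 11978/5751)
1/(-393919 + f(T(21))) = 1/(-393919 + 11978/5751) = 1/(-2265416191/5751) = -5751/2265416191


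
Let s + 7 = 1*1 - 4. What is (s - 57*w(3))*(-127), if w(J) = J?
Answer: 22987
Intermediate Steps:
s = -10 (s = -7 + (1*1 - 4) = -7 + (1 - 4) = -7 - 3 = -10)
(s - 57*w(3))*(-127) = (-10 - 57*3)*(-127) = (-10 - 171)*(-127) = -181*(-127) = 22987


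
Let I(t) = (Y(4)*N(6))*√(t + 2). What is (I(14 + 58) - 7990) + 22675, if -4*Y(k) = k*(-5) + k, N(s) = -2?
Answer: 14685 - 8*√74 ≈ 14616.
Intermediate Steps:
Y(k) = k (Y(k) = -(k*(-5) + k)/4 = -(-5*k + k)/4 = -(-1)*k = k)
I(t) = -8*√(2 + t) (I(t) = (4*(-2))*√(t + 2) = -8*√(2 + t))
(I(14 + 58) - 7990) + 22675 = (-8*√(2 + (14 + 58)) - 7990) + 22675 = (-8*√(2 + 72) - 7990) + 22675 = (-8*√74 - 7990) + 22675 = (-7990 - 8*√74) + 22675 = 14685 - 8*√74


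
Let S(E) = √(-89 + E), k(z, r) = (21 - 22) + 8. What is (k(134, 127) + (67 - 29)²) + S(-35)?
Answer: 1451 + 2*I*√31 ≈ 1451.0 + 11.136*I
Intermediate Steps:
k(z, r) = 7 (k(z, r) = -1 + 8 = 7)
(k(134, 127) + (67 - 29)²) + S(-35) = (7 + (67 - 29)²) + √(-89 - 35) = (7 + 38²) + √(-124) = (7 + 1444) + 2*I*√31 = 1451 + 2*I*√31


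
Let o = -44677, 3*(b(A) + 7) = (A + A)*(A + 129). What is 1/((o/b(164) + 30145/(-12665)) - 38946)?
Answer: -243378239/9479527681024 ≈ -2.5674e-5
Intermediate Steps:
b(A) = -7 + 2*A*(129 + A)/3 (b(A) = -7 + ((A + A)*(A + 129))/3 = -7 + ((2*A)*(129 + A))/3 = -7 + (2*A*(129 + A))/3 = -7 + 2*A*(129 + A)/3)
1/((o/b(164) + 30145/(-12665)) - 38946) = 1/((-44677/(-7 + 86*164 + (⅔)*164²) + 30145/(-12665)) - 38946) = 1/((-44677/(-7 + 14104 + (⅔)*26896) + 30145*(-1/12665)) - 38946) = 1/((-44677/(-7 + 14104 + 53792/3) - 6029/2533) - 38946) = 1/((-44677/96083/3 - 6029/2533) - 38946) = 1/((-44677*3/96083 - 6029/2533) - 38946) = 1/((-134031/96083 - 6029/2533) - 38946) = 1/(-918784930/243378239 - 38946) = 1/(-9479527681024/243378239) = -243378239/9479527681024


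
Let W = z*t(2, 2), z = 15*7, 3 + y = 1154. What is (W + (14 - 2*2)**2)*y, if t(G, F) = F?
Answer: 356810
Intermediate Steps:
y = 1151 (y = -3 + 1154 = 1151)
z = 105
W = 210 (W = 105*2 = 210)
(W + (14 - 2*2)**2)*y = (210 + (14 - 2*2)**2)*1151 = (210 + (14 - 4)**2)*1151 = (210 + 10**2)*1151 = (210 + 100)*1151 = 310*1151 = 356810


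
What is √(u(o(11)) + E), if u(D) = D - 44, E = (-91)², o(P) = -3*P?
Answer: 2*√2051 ≈ 90.576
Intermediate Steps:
E = 8281
u(D) = -44 + D
√(u(o(11)) + E) = √((-44 - 3*11) + 8281) = √((-44 - 33) + 8281) = √(-77 + 8281) = √8204 = 2*√2051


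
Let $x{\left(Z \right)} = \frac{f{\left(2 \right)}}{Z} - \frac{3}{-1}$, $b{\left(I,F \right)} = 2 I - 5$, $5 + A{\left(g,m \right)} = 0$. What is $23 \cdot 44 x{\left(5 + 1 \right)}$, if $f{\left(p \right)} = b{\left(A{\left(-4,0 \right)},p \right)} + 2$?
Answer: $\frac{2530}{3} \approx 843.33$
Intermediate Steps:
$A{\left(g,m \right)} = -5$ ($A{\left(g,m \right)} = -5 + 0 = -5$)
$b{\left(I,F \right)} = -5 + 2 I$
$f{\left(p \right)} = -13$ ($f{\left(p \right)} = \left(-5 + 2 \left(-5\right)\right) + 2 = \left(-5 - 10\right) + 2 = -15 + 2 = -13$)
$x{\left(Z \right)} = 3 - \frac{13}{Z}$ ($x{\left(Z \right)} = - \frac{13}{Z} - \frac{3}{-1} = - \frac{13}{Z} - -3 = - \frac{13}{Z} + 3 = 3 - \frac{13}{Z}$)
$23 \cdot 44 x{\left(5 + 1 \right)} = 23 \cdot 44 \left(3 - \frac{13}{5 + 1}\right) = 1012 \left(3 - \frac{13}{6}\right) = 1012 \cdot \frac{5}{6} = \frac{2530}{3}$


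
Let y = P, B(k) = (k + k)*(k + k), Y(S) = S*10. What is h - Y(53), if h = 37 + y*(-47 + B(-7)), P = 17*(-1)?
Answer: -3026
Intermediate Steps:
P = -17
Y(S) = 10*S
B(k) = 4*k**2 (B(k) = (2*k)*(2*k) = 4*k**2)
y = -17
h = -2496 (h = 37 - 17*(-47 + 4*(-7)**2) = 37 - 17*(-47 + 4*49) = 37 - 17*(-47 + 196) = 37 - 17*149 = 37 - 2533 = -2496)
h - Y(53) = -2496 - 10*53 = -2496 - 1*530 = -2496 - 530 = -3026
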